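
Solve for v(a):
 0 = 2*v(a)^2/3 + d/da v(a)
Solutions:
 v(a) = 3/(C1 + 2*a)


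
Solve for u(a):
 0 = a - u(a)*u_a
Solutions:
 u(a) = -sqrt(C1 + a^2)
 u(a) = sqrt(C1 + a^2)


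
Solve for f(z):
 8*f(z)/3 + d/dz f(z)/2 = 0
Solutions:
 f(z) = C1*exp(-16*z/3)


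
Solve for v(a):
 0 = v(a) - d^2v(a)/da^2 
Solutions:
 v(a) = C1*exp(-a) + C2*exp(a)


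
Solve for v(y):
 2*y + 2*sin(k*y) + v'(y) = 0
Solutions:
 v(y) = C1 - y^2 + 2*cos(k*y)/k


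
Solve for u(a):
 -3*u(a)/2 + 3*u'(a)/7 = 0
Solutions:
 u(a) = C1*exp(7*a/2)


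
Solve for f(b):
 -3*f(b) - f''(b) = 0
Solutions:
 f(b) = C1*sin(sqrt(3)*b) + C2*cos(sqrt(3)*b)


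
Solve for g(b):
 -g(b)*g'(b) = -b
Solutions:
 g(b) = -sqrt(C1 + b^2)
 g(b) = sqrt(C1 + b^2)


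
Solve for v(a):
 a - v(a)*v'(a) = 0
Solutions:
 v(a) = -sqrt(C1 + a^2)
 v(a) = sqrt(C1 + a^2)


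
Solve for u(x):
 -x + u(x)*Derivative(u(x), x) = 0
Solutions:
 u(x) = -sqrt(C1 + x^2)
 u(x) = sqrt(C1 + x^2)


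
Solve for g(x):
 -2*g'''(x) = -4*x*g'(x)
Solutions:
 g(x) = C1 + Integral(C2*airyai(2^(1/3)*x) + C3*airybi(2^(1/3)*x), x)


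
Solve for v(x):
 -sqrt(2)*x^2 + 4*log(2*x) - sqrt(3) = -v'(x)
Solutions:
 v(x) = C1 + sqrt(2)*x^3/3 - 4*x*log(x) - x*log(16) + sqrt(3)*x + 4*x


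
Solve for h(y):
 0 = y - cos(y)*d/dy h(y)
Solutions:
 h(y) = C1 + Integral(y/cos(y), y)


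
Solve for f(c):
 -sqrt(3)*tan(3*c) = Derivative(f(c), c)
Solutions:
 f(c) = C1 + sqrt(3)*log(cos(3*c))/3


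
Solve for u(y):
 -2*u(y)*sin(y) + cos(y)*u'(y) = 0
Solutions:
 u(y) = C1/cos(y)^2


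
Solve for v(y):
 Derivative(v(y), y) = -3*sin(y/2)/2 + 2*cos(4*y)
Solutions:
 v(y) = C1 + sin(4*y)/2 + 3*cos(y/2)


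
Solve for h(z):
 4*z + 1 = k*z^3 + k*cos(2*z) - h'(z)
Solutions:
 h(z) = C1 + k*z^4/4 + k*sin(2*z)/2 - 2*z^2 - z


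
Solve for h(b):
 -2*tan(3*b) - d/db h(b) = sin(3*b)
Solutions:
 h(b) = C1 + 2*log(cos(3*b))/3 + cos(3*b)/3


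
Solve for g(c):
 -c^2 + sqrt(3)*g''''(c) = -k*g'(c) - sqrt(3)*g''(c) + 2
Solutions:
 g(c) = C1 + C2*exp(2^(1/3)*c*(2^(1/3)*sqrt(3)*(3*k + sqrt(9*k^2 + 4))^(1/3)/12 - 2^(1/3)*I*(3*k + sqrt(9*k^2 + 4))^(1/3)/4 + 2/((-sqrt(3) + 3*I)*(3*k + sqrt(9*k^2 + 4))^(1/3)))) + C3*exp(2^(1/3)*c*(2^(1/3)*sqrt(3)*(3*k + sqrt(9*k^2 + 4))^(1/3)/12 + 2^(1/3)*I*(3*k + sqrt(9*k^2 + 4))^(1/3)/4 - 2/((sqrt(3) + 3*I)*(3*k + sqrt(9*k^2 + 4))^(1/3)))) + C4*exp(2^(1/3)*sqrt(3)*c*(-2^(1/3)*(3*k + sqrt(9*k^2 + 4))^(1/3) + 2/(3*k + sqrt(9*k^2 + 4))^(1/3))/6) + c^3/(3*k) - sqrt(3)*c^2/k^2 + 2*c/k + 6*c/k^3


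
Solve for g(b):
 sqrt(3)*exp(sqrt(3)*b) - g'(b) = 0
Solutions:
 g(b) = C1 + exp(sqrt(3)*b)


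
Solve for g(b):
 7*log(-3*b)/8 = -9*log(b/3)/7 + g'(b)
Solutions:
 g(b) = C1 + 121*b*log(b)/56 + b*(-121 - 23*log(3) + 49*I*pi)/56


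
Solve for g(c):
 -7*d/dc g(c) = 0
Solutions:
 g(c) = C1


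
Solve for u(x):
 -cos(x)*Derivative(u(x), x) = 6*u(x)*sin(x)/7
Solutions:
 u(x) = C1*cos(x)^(6/7)


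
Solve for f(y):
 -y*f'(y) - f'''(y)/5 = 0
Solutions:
 f(y) = C1 + Integral(C2*airyai(-5^(1/3)*y) + C3*airybi(-5^(1/3)*y), y)


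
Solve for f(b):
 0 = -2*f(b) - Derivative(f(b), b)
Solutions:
 f(b) = C1*exp(-2*b)


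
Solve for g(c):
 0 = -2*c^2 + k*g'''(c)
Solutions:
 g(c) = C1 + C2*c + C3*c^2 + c^5/(30*k)


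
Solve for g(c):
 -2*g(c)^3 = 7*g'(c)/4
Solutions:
 g(c) = -sqrt(14)*sqrt(-1/(C1 - 8*c))/2
 g(c) = sqrt(14)*sqrt(-1/(C1 - 8*c))/2


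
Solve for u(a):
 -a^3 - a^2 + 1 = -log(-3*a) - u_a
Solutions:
 u(a) = C1 + a^4/4 + a^3/3 - a*log(-a) - a*log(3)


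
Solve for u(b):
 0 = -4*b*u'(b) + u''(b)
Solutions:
 u(b) = C1 + C2*erfi(sqrt(2)*b)


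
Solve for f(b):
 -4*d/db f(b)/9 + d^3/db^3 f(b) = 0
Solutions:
 f(b) = C1 + C2*exp(-2*b/3) + C3*exp(2*b/3)


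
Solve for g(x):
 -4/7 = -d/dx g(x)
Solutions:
 g(x) = C1 + 4*x/7


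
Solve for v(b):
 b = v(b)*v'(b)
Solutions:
 v(b) = -sqrt(C1 + b^2)
 v(b) = sqrt(C1 + b^2)


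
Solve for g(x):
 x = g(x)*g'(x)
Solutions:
 g(x) = -sqrt(C1 + x^2)
 g(x) = sqrt(C1 + x^2)


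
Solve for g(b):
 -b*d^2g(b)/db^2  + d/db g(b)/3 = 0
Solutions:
 g(b) = C1 + C2*b^(4/3)


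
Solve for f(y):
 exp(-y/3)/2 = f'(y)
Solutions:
 f(y) = C1 - 3*exp(-y/3)/2


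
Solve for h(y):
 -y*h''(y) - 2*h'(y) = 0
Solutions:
 h(y) = C1 + C2/y


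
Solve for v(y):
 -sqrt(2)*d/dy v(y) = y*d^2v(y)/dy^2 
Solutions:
 v(y) = C1 + C2*y^(1 - sqrt(2))


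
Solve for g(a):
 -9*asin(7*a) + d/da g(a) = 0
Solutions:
 g(a) = C1 + 9*a*asin(7*a) + 9*sqrt(1 - 49*a^2)/7


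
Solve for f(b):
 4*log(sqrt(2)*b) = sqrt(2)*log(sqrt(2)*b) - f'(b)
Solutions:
 f(b) = C1 - 4*b*log(b) + sqrt(2)*b*log(b) - sqrt(2)*b + b*log(2^(-2 + sqrt(2)/2)) + 4*b


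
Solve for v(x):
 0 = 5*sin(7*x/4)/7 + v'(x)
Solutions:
 v(x) = C1 + 20*cos(7*x/4)/49


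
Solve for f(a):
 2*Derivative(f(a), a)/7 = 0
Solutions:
 f(a) = C1


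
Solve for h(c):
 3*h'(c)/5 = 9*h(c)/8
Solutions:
 h(c) = C1*exp(15*c/8)


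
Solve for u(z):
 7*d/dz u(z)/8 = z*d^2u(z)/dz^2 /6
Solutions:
 u(z) = C1 + C2*z^(25/4)


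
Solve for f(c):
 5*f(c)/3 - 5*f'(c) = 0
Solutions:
 f(c) = C1*exp(c/3)


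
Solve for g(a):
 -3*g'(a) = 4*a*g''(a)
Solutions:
 g(a) = C1 + C2*a^(1/4)


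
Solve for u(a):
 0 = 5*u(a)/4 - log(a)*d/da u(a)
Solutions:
 u(a) = C1*exp(5*li(a)/4)


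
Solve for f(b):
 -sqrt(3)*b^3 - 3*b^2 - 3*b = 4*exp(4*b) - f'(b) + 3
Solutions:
 f(b) = C1 + sqrt(3)*b^4/4 + b^3 + 3*b^2/2 + 3*b + exp(4*b)


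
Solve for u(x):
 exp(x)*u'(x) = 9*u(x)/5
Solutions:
 u(x) = C1*exp(-9*exp(-x)/5)


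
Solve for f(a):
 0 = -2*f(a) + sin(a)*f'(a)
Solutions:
 f(a) = C1*(cos(a) - 1)/(cos(a) + 1)


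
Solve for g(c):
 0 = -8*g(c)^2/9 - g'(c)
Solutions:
 g(c) = 9/(C1 + 8*c)


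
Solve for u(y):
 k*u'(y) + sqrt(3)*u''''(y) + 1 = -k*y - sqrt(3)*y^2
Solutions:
 u(y) = C1 + C2*exp(3^(5/6)*y*(-k)^(1/3)/3) + C3*exp(y*(-k)^(1/3)*(-3^(5/6) + 3*3^(1/3)*I)/6) + C4*exp(-y*(-k)^(1/3)*(3^(5/6) + 3*3^(1/3)*I)/6) - y^2/2 - sqrt(3)*y^3/(3*k) - y/k


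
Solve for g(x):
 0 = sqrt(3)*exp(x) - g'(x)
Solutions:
 g(x) = C1 + sqrt(3)*exp(x)


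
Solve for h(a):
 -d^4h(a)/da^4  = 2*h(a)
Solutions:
 h(a) = (C1*sin(2^(3/4)*a/2) + C2*cos(2^(3/4)*a/2))*exp(-2^(3/4)*a/2) + (C3*sin(2^(3/4)*a/2) + C4*cos(2^(3/4)*a/2))*exp(2^(3/4)*a/2)


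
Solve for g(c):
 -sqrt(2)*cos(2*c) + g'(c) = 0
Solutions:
 g(c) = C1 + sqrt(2)*sin(2*c)/2


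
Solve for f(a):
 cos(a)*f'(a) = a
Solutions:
 f(a) = C1 + Integral(a/cos(a), a)


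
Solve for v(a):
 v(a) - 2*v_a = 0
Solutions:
 v(a) = C1*exp(a/2)


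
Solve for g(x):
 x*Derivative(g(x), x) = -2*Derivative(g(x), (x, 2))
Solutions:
 g(x) = C1 + C2*erf(x/2)


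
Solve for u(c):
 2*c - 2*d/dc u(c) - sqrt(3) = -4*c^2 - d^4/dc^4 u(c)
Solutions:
 u(c) = C1 + C4*exp(2^(1/3)*c) + 2*c^3/3 + c^2/2 - sqrt(3)*c/2 + (C2*sin(2^(1/3)*sqrt(3)*c/2) + C3*cos(2^(1/3)*sqrt(3)*c/2))*exp(-2^(1/3)*c/2)


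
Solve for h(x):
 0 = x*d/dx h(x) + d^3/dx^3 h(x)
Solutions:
 h(x) = C1 + Integral(C2*airyai(-x) + C3*airybi(-x), x)


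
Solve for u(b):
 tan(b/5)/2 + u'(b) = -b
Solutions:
 u(b) = C1 - b^2/2 + 5*log(cos(b/5))/2


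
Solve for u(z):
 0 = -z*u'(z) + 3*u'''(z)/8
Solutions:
 u(z) = C1 + Integral(C2*airyai(2*3^(2/3)*z/3) + C3*airybi(2*3^(2/3)*z/3), z)


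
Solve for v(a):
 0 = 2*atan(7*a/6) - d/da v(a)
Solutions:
 v(a) = C1 + 2*a*atan(7*a/6) - 6*log(49*a^2 + 36)/7


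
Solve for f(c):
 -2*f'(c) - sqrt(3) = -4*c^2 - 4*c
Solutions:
 f(c) = C1 + 2*c^3/3 + c^2 - sqrt(3)*c/2


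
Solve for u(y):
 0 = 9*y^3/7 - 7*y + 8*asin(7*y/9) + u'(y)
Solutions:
 u(y) = C1 - 9*y^4/28 + 7*y^2/2 - 8*y*asin(7*y/9) - 8*sqrt(81 - 49*y^2)/7


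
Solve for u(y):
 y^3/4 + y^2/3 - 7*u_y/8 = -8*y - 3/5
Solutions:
 u(y) = C1 + y^4/14 + 8*y^3/63 + 32*y^2/7 + 24*y/35


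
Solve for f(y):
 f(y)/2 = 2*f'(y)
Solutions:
 f(y) = C1*exp(y/4)


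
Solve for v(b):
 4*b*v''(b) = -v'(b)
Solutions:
 v(b) = C1 + C2*b^(3/4)


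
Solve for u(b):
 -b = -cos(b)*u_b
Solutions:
 u(b) = C1 + Integral(b/cos(b), b)


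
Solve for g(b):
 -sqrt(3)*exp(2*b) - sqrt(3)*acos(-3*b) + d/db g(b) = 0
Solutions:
 g(b) = C1 + sqrt(3)*(b*acos(-3*b) + sqrt(1 - 9*b^2)/3) + sqrt(3)*exp(2*b)/2


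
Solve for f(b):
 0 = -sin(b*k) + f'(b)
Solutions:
 f(b) = C1 - cos(b*k)/k


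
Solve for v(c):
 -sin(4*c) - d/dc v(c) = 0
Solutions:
 v(c) = C1 + cos(4*c)/4


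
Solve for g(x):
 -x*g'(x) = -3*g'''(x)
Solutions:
 g(x) = C1 + Integral(C2*airyai(3^(2/3)*x/3) + C3*airybi(3^(2/3)*x/3), x)


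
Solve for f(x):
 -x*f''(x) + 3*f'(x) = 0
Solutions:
 f(x) = C1 + C2*x^4


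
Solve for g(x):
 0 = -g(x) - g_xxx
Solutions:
 g(x) = C3*exp(-x) + (C1*sin(sqrt(3)*x/2) + C2*cos(sqrt(3)*x/2))*exp(x/2)


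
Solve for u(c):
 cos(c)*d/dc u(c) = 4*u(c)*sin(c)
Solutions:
 u(c) = C1/cos(c)^4


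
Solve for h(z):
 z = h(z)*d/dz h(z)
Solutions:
 h(z) = -sqrt(C1 + z^2)
 h(z) = sqrt(C1 + z^2)


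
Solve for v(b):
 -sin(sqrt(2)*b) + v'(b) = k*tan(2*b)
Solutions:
 v(b) = C1 - k*log(cos(2*b))/2 - sqrt(2)*cos(sqrt(2)*b)/2


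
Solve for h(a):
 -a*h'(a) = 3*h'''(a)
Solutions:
 h(a) = C1 + Integral(C2*airyai(-3^(2/3)*a/3) + C3*airybi(-3^(2/3)*a/3), a)


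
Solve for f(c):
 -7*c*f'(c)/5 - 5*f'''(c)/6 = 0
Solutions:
 f(c) = C1 + Integral(C2*airyai(-210^(1/3)*c/5) + C3*airybi(-210^(1/3)*c/5), c)


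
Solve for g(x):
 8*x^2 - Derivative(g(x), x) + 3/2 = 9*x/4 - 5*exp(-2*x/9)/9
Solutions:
 g(x) = C1 + 8*x^3/3 - 9*x^2/8 + 3*x/2 - 5*exp(-2*x/9)/2


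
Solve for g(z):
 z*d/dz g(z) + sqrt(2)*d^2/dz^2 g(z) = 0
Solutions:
 g(z) = C1 + C2*erf(2^(1/4)*z/2)


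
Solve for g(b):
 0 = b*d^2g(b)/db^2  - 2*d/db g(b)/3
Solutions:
 g(b) = C1 + C2*b^(5/3)


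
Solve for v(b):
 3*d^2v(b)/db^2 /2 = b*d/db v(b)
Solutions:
 v(b) = C1 + C2*erfi(sqrt(3)*b/3)


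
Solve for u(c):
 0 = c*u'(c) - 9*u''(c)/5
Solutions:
 u(c) = C1 + C2*erfi(sqrt(10)*c/6)


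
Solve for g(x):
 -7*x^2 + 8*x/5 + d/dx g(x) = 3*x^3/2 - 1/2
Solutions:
 g(x) = C1 + 3*x^4/8 + 7*x^3/3 - 4*x^2/5 - x/2


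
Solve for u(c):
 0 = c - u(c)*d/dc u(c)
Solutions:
 u(c) = -sqrt(C1 + c^2)
 u(c) = sqrt(C1 + c^2)


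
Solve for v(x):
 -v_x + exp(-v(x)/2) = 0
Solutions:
 v(x) = 2*log(C1 + x/2)


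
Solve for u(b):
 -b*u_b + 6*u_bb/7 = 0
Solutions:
 u(b) = C1 + C2*erfi(sqrt(21)*b/6)


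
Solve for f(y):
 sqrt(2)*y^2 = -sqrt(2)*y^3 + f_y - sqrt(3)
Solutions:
 f(y) = C1 + sqrt(2)*y^4/4 + sqrt(2)*y^3/3 + sqrt(3)*y


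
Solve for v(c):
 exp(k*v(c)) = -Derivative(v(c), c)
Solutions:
 v(c) = Piecewise((log(1/(C1*k + c*k))/k, Ne(k, 0)), (nan, True))
 v(c) = Piecewise((C1 - c, Eq(k, 0)), (nan, True))


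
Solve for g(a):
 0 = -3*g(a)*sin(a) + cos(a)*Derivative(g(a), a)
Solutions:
 g(a) = C1/cos(a)^3


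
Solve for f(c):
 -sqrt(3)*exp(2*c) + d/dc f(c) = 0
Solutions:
 f(c) = C1 + sqrt(3)*exp(2*c)/2


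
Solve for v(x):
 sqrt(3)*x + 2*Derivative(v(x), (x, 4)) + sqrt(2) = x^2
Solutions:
 v(x) = C1 + C2*x + C3*x^2 + C4*x^3 + x^6/720 - sqrt(3)*x^5/240 - sqrt(2)*x^4/48


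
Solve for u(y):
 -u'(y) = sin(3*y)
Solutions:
 u(y) = C1 + cos(3*y)/3


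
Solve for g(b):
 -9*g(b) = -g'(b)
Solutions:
 g(b) = C1*exp(9*b)


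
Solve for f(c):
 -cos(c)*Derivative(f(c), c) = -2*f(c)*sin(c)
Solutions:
 f(c) = C1/cos(c)^2


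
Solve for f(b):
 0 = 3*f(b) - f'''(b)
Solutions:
 f(b) = C3*exp(3^(1/3)*b) + (C1*sin(3^(5/6)*b/2) + C2*cos(3^(5/6)*b/2))*exp(-3^(1/3)*b/2)


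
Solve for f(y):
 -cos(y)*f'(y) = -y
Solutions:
 f(y) = C1 + Integral(y/cos(y), y)


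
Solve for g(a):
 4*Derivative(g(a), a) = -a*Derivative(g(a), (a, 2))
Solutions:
 g(a) = C1 + C2/a^3


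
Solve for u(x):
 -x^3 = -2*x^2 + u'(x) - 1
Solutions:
 u(x) = C1 - x^4/4 + 2*x^3/3 + x


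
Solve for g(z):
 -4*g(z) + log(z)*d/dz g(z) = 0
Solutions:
 g(z) = C1*exp(4*li(z))


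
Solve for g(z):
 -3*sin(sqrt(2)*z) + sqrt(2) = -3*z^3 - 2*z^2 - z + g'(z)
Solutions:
 g(z) = C1 + 3*z^4/4 + 2*z^3/3 + z^2/2 + sqrt(2)*z + 3*sqrt(2)*cos(sqrt(2)*z)/2


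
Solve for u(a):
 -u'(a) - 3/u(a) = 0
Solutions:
 u(a) = -sqrt(C1 - 6*a)
 u(a) = sqrt(C1 - 6*a)


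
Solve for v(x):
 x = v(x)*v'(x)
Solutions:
 v(x) = -sqrt(C1 + x^2)
 v(x) = sqrt(C1 + x^2)


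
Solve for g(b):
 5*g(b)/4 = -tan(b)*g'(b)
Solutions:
 g(b) = C1/sin(b)^(5/4)


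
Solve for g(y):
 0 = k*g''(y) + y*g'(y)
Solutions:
 g(y) = C1 + C2*sqrt(k)*erf(sqrt(2)*y*sqrt(1/k)/2)


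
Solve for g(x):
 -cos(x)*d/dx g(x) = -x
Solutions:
 g(x) = C1 + Integral(x/cos(x), x)


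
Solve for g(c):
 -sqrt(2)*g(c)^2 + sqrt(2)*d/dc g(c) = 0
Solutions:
 g(c) = -1/(C1 + c)


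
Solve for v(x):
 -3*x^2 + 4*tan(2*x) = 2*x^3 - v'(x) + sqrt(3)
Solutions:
 v(x) = C1 + x^4/2 + x^3 + sqrt(3)*x + 2*log(cos(2*x))


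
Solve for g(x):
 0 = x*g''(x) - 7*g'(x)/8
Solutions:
 g(x) = C1 + C2*x^(15/8)


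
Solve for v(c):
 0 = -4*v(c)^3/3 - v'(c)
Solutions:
 v(c) = -sqrt(6)*sqrt(-1/(C1 - 4*c))/2
 v(c) = sqrt(6)*sqrt(-1/(C1 - 4*c))/2


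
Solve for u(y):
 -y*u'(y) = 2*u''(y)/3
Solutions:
 u(y) = C1 + C2*erf(sqrt(3)*y/2)


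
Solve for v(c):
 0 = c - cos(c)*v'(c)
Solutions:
 v(c) = C1 + Integral(c/cos(c), c)


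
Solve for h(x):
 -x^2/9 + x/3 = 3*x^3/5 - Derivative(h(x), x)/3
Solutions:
 h(x) = C1 + 9*x^4/20 + x^3/9 - x^2/2


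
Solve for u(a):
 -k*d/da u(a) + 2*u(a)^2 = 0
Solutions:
 u(a) = -k/(C1*k + 2*a)


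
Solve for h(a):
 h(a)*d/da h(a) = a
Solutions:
 h(a) = -sqrt(C1 + a^2)
 h(a) = sqrt(C1 + a^2)


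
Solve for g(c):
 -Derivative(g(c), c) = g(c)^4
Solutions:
 g(c) = (-3^(2/3) - 3*3^(1/6)*I)*(1/(C1 + c))^(1/3)/6
 g(c) = (-3^(2/3) + 3*3^(1/6)*I)*(1/(C1 + c))^(1/3)/6
 g(c) = (1/(C1 + 3*c))^(1/3)


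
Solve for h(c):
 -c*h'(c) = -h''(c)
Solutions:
 h(c) = C1 + C2*erfi(sqrt(2)*c/2)


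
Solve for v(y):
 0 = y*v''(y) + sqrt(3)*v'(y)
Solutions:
 v(y) = C1 + C2*y^(1 - sqrt(3))


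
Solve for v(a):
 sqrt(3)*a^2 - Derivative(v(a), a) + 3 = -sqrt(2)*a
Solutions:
 v(a) = C1 + sqrt(3)*a^3/3 + sqrt(2)*a^2/2 + 3*a


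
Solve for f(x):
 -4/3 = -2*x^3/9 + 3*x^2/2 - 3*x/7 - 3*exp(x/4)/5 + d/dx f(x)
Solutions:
 f(x) = C1 + x^4/18 - x^3/2 + 3*x^2/14 - 4*x/3 + 12*exp(x/4)/5


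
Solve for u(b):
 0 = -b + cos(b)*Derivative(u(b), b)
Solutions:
 u(b) = C1 + Integral(b/cos(b), b)


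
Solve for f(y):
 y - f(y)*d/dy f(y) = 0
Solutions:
 f(y) = -sqrt(C1 + y^2)
 f(y) = sqrt(C1 + y^2)


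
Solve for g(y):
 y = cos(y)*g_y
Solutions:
 g(y) = C1 + Integral(y/cos(y), y)


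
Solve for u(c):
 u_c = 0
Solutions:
 u(c) = C1


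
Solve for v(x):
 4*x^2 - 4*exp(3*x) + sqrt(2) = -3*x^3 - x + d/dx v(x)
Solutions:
 v(x) = C1 + 3*x^4/4 + 4*x^3/3 + x^2/2 + sqrt(2)*x - 4*exp(3*x)/3


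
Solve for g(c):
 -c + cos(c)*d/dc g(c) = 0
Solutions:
 g(c) = C1 + Integral(c/cos(c), c)


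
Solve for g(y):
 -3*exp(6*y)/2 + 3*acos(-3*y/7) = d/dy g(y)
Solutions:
 g(y) = C1 + 3*y*acos(-3*y/7) + sqrt(49 - 9*y^2) - exp(6*y)/4


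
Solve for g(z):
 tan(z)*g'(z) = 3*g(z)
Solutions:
 g(z) = C1*sin(z)^3


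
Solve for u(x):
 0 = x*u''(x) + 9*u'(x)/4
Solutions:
 u(x) = C1 + C2/x^(5/4)


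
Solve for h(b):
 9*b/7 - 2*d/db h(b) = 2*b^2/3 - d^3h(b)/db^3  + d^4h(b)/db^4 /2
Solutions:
 h(b) = C1 + C2*exp(b*(2*2^(2/3)/(3*sqrt(57) + 23)^(1/3) + 4 + 2^(1/3)*(3*sqrt(57) + 23)^(1/3))/6)*sin(2^(1/3)*sqrt(3)*b*(-(3*sqrt(57) + 23)^(1/3) + 2*2^(1/3)/(3*sqrt(57) + 23)^(1/3))/6) + C3*exp(b*(2*2^(2/3)/(3*sqrt(57) + 23)^(1/3) + 4 + 2^(1/3)*(3*sqrt(57) + 23)^(1/3))/6)*cos(2^(1/3)*sqrt(3)*b*(-(3*sqrt(57) + 23)^(1/3) + 2*2^(1/3)/(3*sqrt(57) + 23)^(1/3))/6) + C4*exp(b*(-2^(1/3)*(3*sqrt(57) + 23)^(1/3) - 2*2^(2/3)/(3*sqrt(57) + 23)^(1/3) + 2)/3) - b^3/9 + 9*b^2/28 - b/3


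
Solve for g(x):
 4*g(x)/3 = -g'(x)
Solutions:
 g(x) = C1*exp(-4*x/3)


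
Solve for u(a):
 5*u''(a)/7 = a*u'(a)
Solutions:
 u(a) = C1 + C2*erfi(sqrt(70)*a/10)


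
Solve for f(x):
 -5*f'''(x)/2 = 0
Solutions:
 f(x) = C1 + C2*x + C3*x^2


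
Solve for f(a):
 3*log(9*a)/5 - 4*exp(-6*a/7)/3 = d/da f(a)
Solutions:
 f(a) = C1 + 3*a*log(a)/5 + 3*a*(-1 + 2*log(3))/5 + 14*exp(-6*a/7)/9


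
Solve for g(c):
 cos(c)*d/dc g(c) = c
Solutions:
 g(c) = C1 + Integral(c/cos(c), c)


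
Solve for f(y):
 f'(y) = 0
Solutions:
 f(y) = C1


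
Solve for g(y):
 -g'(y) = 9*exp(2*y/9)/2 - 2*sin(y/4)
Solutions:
 g(y) = C1 - 81*exp(2*y/9)/4 - 8*cos(y/4)


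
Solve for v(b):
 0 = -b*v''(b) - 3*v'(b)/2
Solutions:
 v(b) = C1 + C2/sqrt(b)


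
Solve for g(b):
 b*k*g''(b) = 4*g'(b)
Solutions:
 g(b) = C1 + b^(((re(k) + 4)*re(k) + im(k)^2)/(re(k)^2 + im(k)^2))*(C2*sin(4*log(b)*Abs(im(k))/(re(k)^2 + im(k)^2)) + C3*cos(4*log(b)*im(k)/(re(k)^2 + im(k)^2)))


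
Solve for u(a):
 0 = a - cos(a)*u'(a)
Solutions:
 u(a) = C1 + Integral(a/cos(a), a)


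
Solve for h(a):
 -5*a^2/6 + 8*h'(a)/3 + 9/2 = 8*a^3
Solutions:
 h(a) = C1 + 3*a^4/4 + 5*a^3/48 - 27*a/16


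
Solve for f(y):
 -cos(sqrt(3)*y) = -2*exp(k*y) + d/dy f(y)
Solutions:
 f(y) = C1 - sqrt(3)*sin(sqrt(3)*y)/3 + 2*exp(k*y)/k


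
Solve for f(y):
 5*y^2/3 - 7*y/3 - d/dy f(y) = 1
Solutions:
 f(y) = C1 + 5*y^3/9 - 7*y^2/6 - y


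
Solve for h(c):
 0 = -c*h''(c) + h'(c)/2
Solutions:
 h(c) = C1 + C2*c^(3/2)


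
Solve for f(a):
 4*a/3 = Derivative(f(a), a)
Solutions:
 f(a) = C1 + 2*a^2/3


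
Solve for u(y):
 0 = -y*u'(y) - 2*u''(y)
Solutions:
 u(y) = C1 + C2*erf(y/2)


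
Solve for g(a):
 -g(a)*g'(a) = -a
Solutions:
 g(a) = -sqrt(C1 + a^2)
 g(a) = sqrt(C1 + a^2)


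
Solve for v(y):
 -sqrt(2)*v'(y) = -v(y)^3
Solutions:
 v(y) = -sqrt(-1/(C1 + sqrt(2)*y))
 v(y) = sqrt(-1/(C1 + sqrt(2)*y))


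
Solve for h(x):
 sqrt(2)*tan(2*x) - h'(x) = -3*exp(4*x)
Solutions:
 h(x) = C1 + 3*exp(4*x)/4 - sqrt(2)*log(cos(2*x))/2


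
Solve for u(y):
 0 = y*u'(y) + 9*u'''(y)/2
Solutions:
 u(y) = C1 + Integral(C2*airyai(-6^(1/3)*y/3) + C3*airybi(-6^(1/3)*y/3), y)


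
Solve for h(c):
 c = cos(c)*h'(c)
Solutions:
 h(c) = C1 + Integral(c/cos(c), c)


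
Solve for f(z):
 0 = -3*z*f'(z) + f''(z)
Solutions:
 f(z) = C1 + C2*erfi(sqrt(6)*z/2)


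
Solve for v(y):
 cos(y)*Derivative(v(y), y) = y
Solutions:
 v(y) = C1 + Integral(y/cos(y), y)


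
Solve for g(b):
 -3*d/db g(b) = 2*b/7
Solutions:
 g(b) = C1 - b^2/21


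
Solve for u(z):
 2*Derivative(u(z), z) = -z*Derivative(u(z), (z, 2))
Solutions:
 u(z) = C1 + C2/z


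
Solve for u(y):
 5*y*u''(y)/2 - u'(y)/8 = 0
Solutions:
 u(y) = C1 + C2*y^(21/20)


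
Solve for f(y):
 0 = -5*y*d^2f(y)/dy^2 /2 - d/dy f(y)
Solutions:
 f(y) = C1 + C2*y^(3/5)


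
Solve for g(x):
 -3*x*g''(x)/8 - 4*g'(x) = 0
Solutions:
 g(x) = C1 + C2/x^(29/3)


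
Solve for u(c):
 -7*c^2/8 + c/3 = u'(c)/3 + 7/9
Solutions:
 u(c) = C1 - 7*c^3/8 + c^2/2 - 7*c/3


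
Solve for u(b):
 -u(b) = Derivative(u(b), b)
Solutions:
 u(b) = C1*exp(-b)


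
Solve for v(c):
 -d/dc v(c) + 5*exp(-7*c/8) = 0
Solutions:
 v(c) = C1 - 40*exp(-7*c/8)/7


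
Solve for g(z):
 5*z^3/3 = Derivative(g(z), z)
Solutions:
 g(z) = C1 + 5*z^4/12


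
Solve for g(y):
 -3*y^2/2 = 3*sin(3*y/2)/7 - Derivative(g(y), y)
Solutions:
 g(y) = C1 + y^3/2 - 2*cos(3*y/2)/7


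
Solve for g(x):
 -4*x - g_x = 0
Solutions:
 g(x) = C1 - 2*x^2


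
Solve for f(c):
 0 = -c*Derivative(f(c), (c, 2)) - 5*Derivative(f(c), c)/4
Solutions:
 f(c) = C1 + C2/c^(1/4)


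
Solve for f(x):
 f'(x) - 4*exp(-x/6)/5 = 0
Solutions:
 f(x) = C1 - 24*exp(-x/6)/5


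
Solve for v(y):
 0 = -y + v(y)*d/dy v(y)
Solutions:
 v(y) = -sqrt(C1 + y^2)
 v(y) = sqrt(C1 + y^2)


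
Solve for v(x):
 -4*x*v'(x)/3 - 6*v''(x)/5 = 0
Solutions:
 v(x) = C1 + C2*erf(sqrt(5)*x/3)


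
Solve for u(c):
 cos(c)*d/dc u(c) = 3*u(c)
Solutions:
 u(c) = C1*(sin(c) + 1)^(3/2)/(sin(c) - 1)^(3/2)


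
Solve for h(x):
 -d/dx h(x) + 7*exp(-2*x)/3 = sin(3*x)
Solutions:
 h(x) = C1 + cos(3*x)/3 - 7*exp(-2*x)/6


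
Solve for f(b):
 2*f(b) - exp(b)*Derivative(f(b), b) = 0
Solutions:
 f(b) = C1*exp(-2*exp(-b))


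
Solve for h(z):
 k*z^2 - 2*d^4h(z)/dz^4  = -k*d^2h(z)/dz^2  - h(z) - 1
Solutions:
 h(z) = C1*exp(-z*sqrt(k - sqrt(k^2 + 8))/2) + C2*exp(z*sqrt(k - sqrt(k^2 + 8))/2) + C3*exp(-z*sqrt(k + sqrt(k^2 + 8))/2) + C4*exp(z*sqrt(k + sqrt(k^2 + 8))/2) + 2*k^2 - k*z^2 - 1


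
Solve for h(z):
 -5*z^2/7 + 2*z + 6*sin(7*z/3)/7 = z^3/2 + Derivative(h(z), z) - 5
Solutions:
 h(z) = C1 - z^4/8 - 5*z^3/21 + z^2 + 5*z - 18*cos(7*z/3)/49


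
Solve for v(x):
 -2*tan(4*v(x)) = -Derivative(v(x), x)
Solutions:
 v(x) = -asin(C1*exp(8*x))/4 + pi/4
 v(x) = asin(C1*exp(8*x))/4


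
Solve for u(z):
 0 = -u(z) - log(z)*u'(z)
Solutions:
 u(z) = C1*exp(-li(z))


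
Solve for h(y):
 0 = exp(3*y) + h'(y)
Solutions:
 h(y) = C1 - exp(3*y)/3


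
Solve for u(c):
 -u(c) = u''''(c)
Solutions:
 u(c) = (C1*sin(sqrt(2)*c/2) + C2*cos(sqrt(2)*c/2))*exp(-sqrt(2)*c/2) + (C3*sin(sqrt(2)*c/2) + C4*cos(sqrt(2)*c/2))*exp(sqrt(2)*c/2)


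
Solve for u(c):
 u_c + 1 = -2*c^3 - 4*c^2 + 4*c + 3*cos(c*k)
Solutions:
 u(c) = C1 - c^4/2 - 4*c^3/3 + 2*c^2 - c + 3*sin(c*k)/k


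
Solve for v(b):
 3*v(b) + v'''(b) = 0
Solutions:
 v(b) = C3*exp(-3^(1/3)*b) + (C1*sin(3^(5/6)*b/2) + C2*cos(3^(5/6)*b/2))*exp(3^(1/3)*b/2)


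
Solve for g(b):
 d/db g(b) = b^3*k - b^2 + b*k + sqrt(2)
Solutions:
 g(b) = C1 + b^4*k/4 - b^3/3 + b^2*k/2 + sqrt(2)*b


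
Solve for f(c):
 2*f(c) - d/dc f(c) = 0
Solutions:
 f(c) = C1*exp(2*c)


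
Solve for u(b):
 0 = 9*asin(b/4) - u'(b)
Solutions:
 u(b) = C1 + 9*b*asin(b/4) + 9*sqrt(16 - b^2)


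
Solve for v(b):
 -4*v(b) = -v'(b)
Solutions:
 v(b) = C1*exp(4*b)


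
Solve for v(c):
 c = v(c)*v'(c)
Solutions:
 v(c) = -sqrt(C1 + c^2)
 v(c) = sqrt(C1 + c^2)


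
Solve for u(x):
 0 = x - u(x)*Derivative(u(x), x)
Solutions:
 u(x) = -sqrt(C1 + x^2)
 u(x) = sqrt(C1 + x^2)


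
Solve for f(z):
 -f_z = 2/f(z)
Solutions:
 f(z) = -sqrt(C1 - 4*z)
 f(z) = sqrt(C1 - 4*z)


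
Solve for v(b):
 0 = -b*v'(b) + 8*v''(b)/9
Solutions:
 v(b) = C1 + C2*erfi(3*b/4)


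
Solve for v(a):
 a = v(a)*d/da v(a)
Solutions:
 v(a) = -sqrt(C1 + a^2)
 v(a) = sqrt(C1 + a^2)


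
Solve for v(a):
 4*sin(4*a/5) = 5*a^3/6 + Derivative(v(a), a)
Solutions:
 v(a) = C1 - 5*a^4/24 - 5*cos(4*a/5)


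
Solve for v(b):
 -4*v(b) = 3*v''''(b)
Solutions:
 v(b) = (C1*sin(3^(3/4)*b/3) + C2*cos(3^(3/4)*b/3))*exp(-3^(3/4)*b/3) + (C3*sin(3^(3/4)*b/3) + C4*cos(3^(3/4)*b/3))*exp(3^(3/4)*b/3)


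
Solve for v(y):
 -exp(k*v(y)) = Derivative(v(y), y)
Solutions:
 v(y) = Piecewise((log(1/(C1*k + k*y))/k, Ne(k, 0)), (nan, True))
 v(y) = Piecewise((C1 - y, Eq(k, 0)), (nan, True))


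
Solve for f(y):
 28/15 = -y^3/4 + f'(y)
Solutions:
 f(y) = C1 + y^4/16 + 28*y/15


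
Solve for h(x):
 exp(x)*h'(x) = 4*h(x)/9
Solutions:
 h(x) = C1*exp(-4*exp(-x)/9)


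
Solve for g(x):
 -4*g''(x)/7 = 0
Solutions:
 g(x) = C1 + C2*x


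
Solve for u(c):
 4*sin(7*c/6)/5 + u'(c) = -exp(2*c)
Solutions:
 u(c) = C1 - exp(2*c)/2 + 24*cos(7*c/6)/35


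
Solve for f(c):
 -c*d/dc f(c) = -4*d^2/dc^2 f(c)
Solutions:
 f(c) = C1 + C2*erfi(sqrt(2)*c/4)


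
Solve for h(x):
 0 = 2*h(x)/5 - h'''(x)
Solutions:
 h(x) = C3*exp(2^(1/3)*5^(2/3)*x/5) + (C1*sin(2^(1/3)*sqrt(3)*5^(2/3)*x/10) + C2*cos(2^(1/3)*sqrt(3)*5^(2/3)*x/10))*exp(-2^(1/3)*5^(2/3)*x/10)


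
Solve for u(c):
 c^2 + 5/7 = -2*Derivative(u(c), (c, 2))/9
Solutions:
 u(c) = C1 + C2*c - 3*c^4/8 - 45*c^2/28


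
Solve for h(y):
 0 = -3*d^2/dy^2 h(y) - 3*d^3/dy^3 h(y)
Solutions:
 h(y) = C1 + C2*y + C3*exp(-y)


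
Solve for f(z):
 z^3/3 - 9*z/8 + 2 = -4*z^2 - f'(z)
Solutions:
 f(z) = C1 - z^4/12 - 4*z^3/3 + 9*z^2/16 - 2*z


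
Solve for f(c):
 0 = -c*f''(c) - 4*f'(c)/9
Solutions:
 f(c) = C1 + C2*c^(5/9)


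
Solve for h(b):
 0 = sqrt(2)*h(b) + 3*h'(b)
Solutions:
 h(b) = C1*exp(-sqrt(2)*b/3)


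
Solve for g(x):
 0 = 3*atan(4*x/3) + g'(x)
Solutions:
 g(x) = C1 - 3*x*atan(4*x/3) + 9*log(16*x^2 + 9)/8


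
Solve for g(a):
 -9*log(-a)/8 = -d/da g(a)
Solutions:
 g(a) = C1 + 9*a*log(-a)/8 - 9*a/8


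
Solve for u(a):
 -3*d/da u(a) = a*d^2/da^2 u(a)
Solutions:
 u(a) = C1 + C2/a^2


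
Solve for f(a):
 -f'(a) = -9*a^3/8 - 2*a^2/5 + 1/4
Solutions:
 f(a) = C1 + 9*a^4/32 + 2*a^3/15 - a/4


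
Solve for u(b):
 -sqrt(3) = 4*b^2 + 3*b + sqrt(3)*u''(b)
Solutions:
 u(b) = C1 + C2*b - sqrt(3)*b^4/9 - sqrt(3)*b^3/6 - b^2/2


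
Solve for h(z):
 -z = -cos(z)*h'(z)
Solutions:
 h(z) = C1 + Integral(z/cos(z), z)


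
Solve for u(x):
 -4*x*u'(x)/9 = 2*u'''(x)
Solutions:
 u(x) = C1 + Integral(C2*airyai(-6^(1/3)*x/3) + C3*airybi(-6^(1/3)*x/3), x)


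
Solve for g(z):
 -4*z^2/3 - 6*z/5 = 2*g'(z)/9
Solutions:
 g(z) = C1 - 2*z^3 - 27*z^2/10


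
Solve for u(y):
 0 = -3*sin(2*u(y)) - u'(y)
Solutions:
 u(y) = pi - acos((-C1 - exp(12*y))/(C1 - exp(12*y)))/2
 u(y) = acos((-C1 - exp(12*y))/(C1 - exp(12*y)))/2


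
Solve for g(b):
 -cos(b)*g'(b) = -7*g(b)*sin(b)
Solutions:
 g(b) = C1/cos(b)^7


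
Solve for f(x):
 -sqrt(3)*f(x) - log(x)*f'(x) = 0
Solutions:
 f(x) = C1*exp(-sqrt(3)*li(x))


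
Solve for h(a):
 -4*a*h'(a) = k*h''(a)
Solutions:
 h(a) = C1 + C2*sqrt(k)*erf(sqrt(2)*a*sqrt(1/k))


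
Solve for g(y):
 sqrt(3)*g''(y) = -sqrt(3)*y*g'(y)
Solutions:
 g(y) = C1 + C2*erf(sqrt(2)*y/2)


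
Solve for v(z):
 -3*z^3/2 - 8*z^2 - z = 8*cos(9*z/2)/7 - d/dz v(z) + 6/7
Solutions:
 v(z) = C1 + 3*z^4/8 + 8*z^3/3 + z^2/2 + 6*z/7 + 16*sin(9*z/2)/63


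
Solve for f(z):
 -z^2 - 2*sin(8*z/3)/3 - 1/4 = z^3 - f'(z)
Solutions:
 f(z) = C1 + z^4/4 + z^3/3 + z/4 - cos(8*z/3)/4


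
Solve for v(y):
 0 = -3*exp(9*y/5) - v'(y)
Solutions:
 v(y) = C1 - 5*exp(9*y/5)/3


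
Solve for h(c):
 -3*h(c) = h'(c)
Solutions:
 h(c) = C1*exp(-3*c)


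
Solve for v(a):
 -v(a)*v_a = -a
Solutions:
 v(a) = -sqrt(C1 + a^2)
 v(a) = sqrt(C1 + a^2)


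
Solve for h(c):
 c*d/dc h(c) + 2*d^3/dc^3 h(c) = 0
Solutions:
 h(c) = C1 + Integral(C2*airyai(-2^(2/3)*c/2) + C3*airybi(-2^(2/3)*c/2), c)


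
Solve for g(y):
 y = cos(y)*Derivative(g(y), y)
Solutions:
 g(y) = C1 + Integral(y/cos(y), y)


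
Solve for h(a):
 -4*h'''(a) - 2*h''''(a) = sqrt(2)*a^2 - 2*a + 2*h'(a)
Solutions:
 h(a) = C1 + C2*exp(a*(-8 + 8*2^(1/3)/(3*sqrt(177) + 43)^(1/3) + 2^(2/3)*(3*sqrt(177) + 43)^(1/3))/12)*sin(2^(1/3)*sqrt(3)*a*(-2^(1/3)*(3*sqrt(177) + 43)^(1/3) + 8/(3*sqrt(177) + 43)^(1/3))/12) + C3*exp(a*(-8 + 8*2^(1/3)/(3*sqrt(177) + 43)^(1/3) + 2^(2/3)*(3*sqrt(177) + 43)^(1/3))/12)*cos(2^(1/3)*sqrt(3)*a*(-2^(1/3)*(3*sqrt(177) + 43)^(1/3) + 8/(3*sqrt(177) + 43)^(1/3))/12) + C4*exp(-a*(8*2^(1/3)/(3*sqrt(177) + 43)^(1/3) + 4 + 2^(2/3)*(3*sqrt(177) + 43)^(1/3))/6) - sqrt(2)*a^3/6 + a^2/2 + 2*sqrt(2)*a


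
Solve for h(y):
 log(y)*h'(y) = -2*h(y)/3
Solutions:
 h(y) = C1*exp(-2*li(y)/3)


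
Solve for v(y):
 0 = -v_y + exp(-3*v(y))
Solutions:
 v(y) = log(C1 + 3*y)/3
 v(y) = log((-3^(1/3) - 3^(5/6)*I)*(C1 + y)^(1/3)/2)
 v(y) = log((-3^(1/3) + 3^(5/6)*I)*(C1 + y)^(1/3)/2)


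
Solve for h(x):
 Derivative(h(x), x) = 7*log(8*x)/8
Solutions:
 h(x) = C1 + 7*x*log(x)/8 - 7*x/8 + 21*x*log(2)/8


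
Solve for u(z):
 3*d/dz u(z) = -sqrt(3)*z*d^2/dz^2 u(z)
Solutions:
 u(z) = C1 + C2*z^(1 - sqrt(3))


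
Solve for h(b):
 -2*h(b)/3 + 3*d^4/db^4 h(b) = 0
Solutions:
 h(b) = C1*exp(-2^(1/4)*sqrt(3)*b/3) + C2*exp(2^(1/4)*sqrt(3)*b/3) + C3*sin(2^(1/4)*sqrt(3)*b/3) + C4*cos(2^(1/4)*sqrt(3)*b/3)


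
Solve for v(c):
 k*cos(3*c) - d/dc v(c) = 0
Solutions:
 v(c) = C1 + k*sin(3*c)/3


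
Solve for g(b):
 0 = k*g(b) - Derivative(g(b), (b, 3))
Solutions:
 g(b) = C1*exp(b*k^(1/3)) + C2*exp(b*k^(1/3)*(-1 + sqrt(3)*I)/2) + C3*exp(-b*k^(1/3)*(1 + sqrt(3)*I)/2)


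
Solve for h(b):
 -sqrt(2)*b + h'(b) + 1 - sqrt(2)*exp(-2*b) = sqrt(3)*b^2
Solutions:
 h(b) = C1 + sqrt(3)*b^3/3 + sqrt(2)*b^2/2 - b - sqrt(2)*exp(-2*b)/2


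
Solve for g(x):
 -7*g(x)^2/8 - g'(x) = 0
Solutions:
 g(x) = 8/(C1 + 7*x)


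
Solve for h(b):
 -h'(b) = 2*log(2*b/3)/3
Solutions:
 h(b) = C1 - 2*b*log(b)/3 - 2*b*log(2)/3 + 2*b/3 + 2*b*log(3)/3


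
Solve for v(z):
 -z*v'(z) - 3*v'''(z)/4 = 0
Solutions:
 v(z) = C1 + Integral(C2*airyai(-6^(2/3)*z/3) + C3*airybi(-6^(2/3)*z/3), z)


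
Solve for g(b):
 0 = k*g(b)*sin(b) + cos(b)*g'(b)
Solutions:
 g(b) = C1*exp(k*log(cos(b)))


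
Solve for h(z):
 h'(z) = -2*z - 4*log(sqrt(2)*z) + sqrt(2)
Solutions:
 h(z) = C1 - z^2 - 4*z*log(z) - z*log(4) + sqrt(2)*z + 4*z


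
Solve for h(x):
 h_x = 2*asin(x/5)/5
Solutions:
 h(x) = C1 + 2*x*asin(x/5)/5 + 2*sqrt(25 - x^2)/5


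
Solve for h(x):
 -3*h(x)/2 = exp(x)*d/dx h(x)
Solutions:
 h(x) = C1*exp(3*exp(-x)/2)


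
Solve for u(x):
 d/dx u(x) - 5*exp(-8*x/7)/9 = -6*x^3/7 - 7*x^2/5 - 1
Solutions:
 u(x) = C1 - 3*x^4/14 - 7*x^3/15 - x - 35*exp(-8*x/7)/72


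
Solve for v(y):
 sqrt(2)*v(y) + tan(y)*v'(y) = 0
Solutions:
 v(y) = C1/sin(y)^(sqrt(2))


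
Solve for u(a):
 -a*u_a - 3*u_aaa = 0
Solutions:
 u(a) = C1 + Integral(C2*airyai(-3^(2/3)*a/3) + C3*airybi(-3^(2/3)*a/3), a)


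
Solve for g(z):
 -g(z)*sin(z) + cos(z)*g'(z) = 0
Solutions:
 g(z) = C1/cos(z)


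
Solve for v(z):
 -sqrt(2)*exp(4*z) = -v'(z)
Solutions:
 v(z) = C1 + sqrt(2)*exp(4*z)/4


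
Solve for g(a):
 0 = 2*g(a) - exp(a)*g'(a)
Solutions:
 g(a) = C1*exp(-2*exp(-a))


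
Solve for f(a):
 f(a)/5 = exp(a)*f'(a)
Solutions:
 f(a) = C1*exp(-exp(-a)/5)


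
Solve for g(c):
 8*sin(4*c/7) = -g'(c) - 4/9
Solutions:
 g(c) = C1 - 4*c/9 + 14*cos(4*c/7)


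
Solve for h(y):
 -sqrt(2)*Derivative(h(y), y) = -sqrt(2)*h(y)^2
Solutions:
 h(y) = -1/(C1 + y)


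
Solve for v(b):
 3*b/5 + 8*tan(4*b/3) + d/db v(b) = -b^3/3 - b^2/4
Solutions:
 v(b) = C1 - b^4/12 - b^3/12 - 3*b^2/10 + 6*log(cos(4*b/3))


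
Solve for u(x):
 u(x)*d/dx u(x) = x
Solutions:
 u(x) = -sqrt(C1 + x^2)
 u(x) = sqrt(C1 + x^2)


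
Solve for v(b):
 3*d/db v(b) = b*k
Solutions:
 v(b) = C1 + b^2*k/6


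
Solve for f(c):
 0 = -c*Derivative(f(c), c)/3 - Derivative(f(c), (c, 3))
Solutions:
 f(c) = C1 + Integral(C2*airyai(-3^(2/3)*c/3) + C3*airybi(-3^(2/3)*c/3), c)


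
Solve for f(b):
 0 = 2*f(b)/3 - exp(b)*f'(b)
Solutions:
 f(b) = C1*exp(-2*exp(-b)/3)


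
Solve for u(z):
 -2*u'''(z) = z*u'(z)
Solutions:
 u(z) = C1 + Integral(C2*airyai(-2^(2/3)*z/2) + C3*airybi(-2^(2/3)*z/2), z)


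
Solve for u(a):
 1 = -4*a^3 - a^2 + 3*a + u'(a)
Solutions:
 u(a) = C1 + a^4 + a^3/3 - 3*a^2/2 + a


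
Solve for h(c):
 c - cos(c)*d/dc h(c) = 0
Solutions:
 h(c) = C1 + Integral(c/cos(c), c)


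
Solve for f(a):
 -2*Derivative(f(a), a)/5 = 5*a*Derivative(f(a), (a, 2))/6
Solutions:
 f(a) = C1 + C2*a^(13/25)


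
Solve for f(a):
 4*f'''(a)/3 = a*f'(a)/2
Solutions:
 f(a) = C1 + Integral(C2*airyai(3^(1/3)*a/2) + C3*airybi(3^(1/3)*a/2), a)


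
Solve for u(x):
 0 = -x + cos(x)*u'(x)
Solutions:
 u(x) = C1 + Integral(x/cos(x), x)


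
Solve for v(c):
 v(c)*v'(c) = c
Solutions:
 v(c) = -sqrt(C1 + c^2)
 v(c) = sqrt(C1 + c^2)


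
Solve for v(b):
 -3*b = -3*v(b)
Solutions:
 v(b) = b


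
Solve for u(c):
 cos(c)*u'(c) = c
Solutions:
 u(c) = C1 + Integral(c/cos(c), c)


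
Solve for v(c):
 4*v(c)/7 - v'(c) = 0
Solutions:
 v(c) = C1*exp(4*c/7)


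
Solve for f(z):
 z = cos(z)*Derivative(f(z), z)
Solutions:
 f(z) = C1 + Integral(z/cos(z), z)


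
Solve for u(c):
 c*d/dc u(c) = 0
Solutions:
 u(c) = C1


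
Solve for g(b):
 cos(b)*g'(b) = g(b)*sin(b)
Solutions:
 g(b) = C1/cos(b)


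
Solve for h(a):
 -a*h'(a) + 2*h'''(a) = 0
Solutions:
 h(a) = C1 + Integral(C2*airyai(2^(2/3)*a/2) + C3*airybi(2^(2/3)*a/2), a)


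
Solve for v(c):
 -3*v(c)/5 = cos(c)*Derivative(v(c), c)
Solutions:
 v(c) = C1*(sin(c) - 1)^(3/10)/(sin(c) + 1)^(3/10)


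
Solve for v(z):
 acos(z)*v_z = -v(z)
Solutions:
 v(z) = C1*exp(-Integral(1/acos(z), z))


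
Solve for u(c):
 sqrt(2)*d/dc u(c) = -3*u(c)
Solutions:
 u(c) = C1*exp(-3*sqrt(2)*c/2)


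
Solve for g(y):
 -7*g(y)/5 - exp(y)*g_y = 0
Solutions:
 g(y) = C1*exp(7*exp(-y)/5)


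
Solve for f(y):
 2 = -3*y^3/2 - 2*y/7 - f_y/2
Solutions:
 f(y) = C1 - 3*y^4/4 - 2*y^2/7 - 4*y


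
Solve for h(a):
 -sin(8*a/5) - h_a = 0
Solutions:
 h(a) = C1 + 5*cos(8*a/5)/8


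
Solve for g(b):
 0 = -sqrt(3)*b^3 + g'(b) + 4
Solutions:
 g(b) = C1 + sqrt(3)*b^4/4 - 4*b


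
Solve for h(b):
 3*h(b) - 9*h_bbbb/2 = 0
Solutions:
 h(b) = C1*exp(-2^(1/4)*3^(3/4)*b/3) + C2*exp(2^(1/4)*3^(3/4)*b/3) + C3*sin(2^(1/4)*3^(3/4)*b/3) + C4*cos(2^(1/4)*3^(3/4)*b/3)


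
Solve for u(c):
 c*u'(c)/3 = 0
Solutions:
 u(c) = C1


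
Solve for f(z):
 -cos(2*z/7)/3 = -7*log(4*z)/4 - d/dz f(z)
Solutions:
 f(z) = C1 - 7*z*log(z)/4 - 7*z*log(2)/2 + 7*z/4 + 7*sin(2*z/7)/6


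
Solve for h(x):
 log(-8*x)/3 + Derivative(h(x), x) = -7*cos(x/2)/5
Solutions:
 h(x) = C1 - x*log(-x)/3 - x*log(2) + x/3 - 14*sin(x/2)/5


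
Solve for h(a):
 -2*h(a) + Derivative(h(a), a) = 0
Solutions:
 h(a) = C1*exp(2*a)


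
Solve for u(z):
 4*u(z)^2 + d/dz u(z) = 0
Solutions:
 u(z) = 1/(C1 + 4*z)


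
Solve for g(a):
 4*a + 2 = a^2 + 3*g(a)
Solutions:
 g(a) = -a^2/3 + 4*a/3 + 2/3


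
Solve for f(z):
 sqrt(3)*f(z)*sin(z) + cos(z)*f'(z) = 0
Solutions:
 f(z) = C1*cos(z)^(sqrt(3))


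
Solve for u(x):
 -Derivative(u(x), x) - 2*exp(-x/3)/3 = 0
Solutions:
 u(x) = C1 + 2*exp(-x/3)


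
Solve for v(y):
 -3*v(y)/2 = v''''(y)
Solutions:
 v(y) = (C1*sin(6^(1/4)*y/2) + C2*cos(6^(1/4)*y/2))*exp(-6^(1/4)*y/2) + (C3*sin(6^(1/4)*y/2) + C4*cos(6^(1/4)*y/2))*exp(6^(1/4)*y/2)


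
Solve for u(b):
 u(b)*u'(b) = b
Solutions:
 u(b) = -sqrt(C1 + b^2)
 u(b) = sqrt(C1 + b^2)


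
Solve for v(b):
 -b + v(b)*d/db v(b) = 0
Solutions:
 v(b) = -sqrt(C1 + b^2)
 v(b) = sqrt(C1 + b^2)


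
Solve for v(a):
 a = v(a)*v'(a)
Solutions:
 v(a) = -sqrt(C1 + a^2)
 v(a) = sqrt(C1 + a^2)


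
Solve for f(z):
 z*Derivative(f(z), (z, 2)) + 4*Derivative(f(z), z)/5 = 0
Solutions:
 f(z) = C1 + C2*z^(1/5)


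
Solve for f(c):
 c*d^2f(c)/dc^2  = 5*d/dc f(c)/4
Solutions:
 f(c) = C1 + C2*c^(9/4)


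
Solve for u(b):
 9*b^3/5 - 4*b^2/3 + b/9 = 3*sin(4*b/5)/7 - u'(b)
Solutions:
 u(b) = C1 - 9*b^4/20 + 4*b^3/9 - b^2/18 - 15*cos(4*b/5)/28


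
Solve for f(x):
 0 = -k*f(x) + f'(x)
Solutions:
 f(x) = C1*exp(k*x)


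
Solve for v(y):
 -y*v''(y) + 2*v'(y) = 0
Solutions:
 v(y) = C1 + C2*y^3


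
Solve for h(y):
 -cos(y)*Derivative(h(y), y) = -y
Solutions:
 h(y) = C1 + Integral(y/cos(y), y)


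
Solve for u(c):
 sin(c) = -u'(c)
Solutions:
 u(c) = C1 + cos(c)


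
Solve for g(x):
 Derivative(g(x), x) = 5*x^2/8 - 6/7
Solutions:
 g(x) = C1 + 5*x^3/24 - 6*x/7


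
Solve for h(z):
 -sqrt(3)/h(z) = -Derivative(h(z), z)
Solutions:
 h(z) = -sqrt(C1 + 2*sqrt(3)*z)
 h(z) = sqrt(C1 + 2*sqrt(3)*z)


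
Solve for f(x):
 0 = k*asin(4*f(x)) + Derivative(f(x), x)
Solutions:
 Integral(1/asin(4*_y), (_y, f(x))) = C1 - k*x


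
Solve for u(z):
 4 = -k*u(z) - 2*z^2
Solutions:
 u(z) = 2*(-z^2 - 2)/k


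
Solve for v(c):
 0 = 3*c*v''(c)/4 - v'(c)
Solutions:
 v(c) = C1 + C2*c^(7/3)


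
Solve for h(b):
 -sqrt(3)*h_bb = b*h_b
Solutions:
 h(b) = C1 + C2*erf(sqrt(2)*3^(3/4)*b/6)


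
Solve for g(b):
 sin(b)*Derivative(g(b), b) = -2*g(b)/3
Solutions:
 g(b) = C1*(cos(b) + 1)^(1/3)/(cos(b) - 1)^(1/3)


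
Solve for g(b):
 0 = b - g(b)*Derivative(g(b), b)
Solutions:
 g(b) = -sqrt(C1 + b^2)
 g(b) = sqrt(C1 + b^2)


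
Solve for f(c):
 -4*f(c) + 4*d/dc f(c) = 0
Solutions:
 f(c) = C1*exp(c)


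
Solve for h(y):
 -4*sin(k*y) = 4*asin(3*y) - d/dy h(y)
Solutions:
 h(y) = C1 + 4*y*asin(3*y) + 4*sqrt(1 - 9*y^2)/3 + 4*Piecewise((-cos(k*y)/k, Ne(k, 0)), (0, True))


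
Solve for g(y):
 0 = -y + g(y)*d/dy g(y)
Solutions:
 g(y) = -sqrt(C1 + y^2)
 g(y) = sqrt(C1 + y^2)


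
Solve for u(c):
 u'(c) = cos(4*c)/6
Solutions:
 u(c) = C1 + sin(4*c)/24


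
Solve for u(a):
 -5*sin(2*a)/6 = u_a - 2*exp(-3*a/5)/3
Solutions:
 u(a) = C1 + 5*cos(2*a)/12 - 10*exp(-3*a/5)/9


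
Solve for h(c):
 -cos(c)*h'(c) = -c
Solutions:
 h(c) = C1 + Integral(c/cos(c), c)


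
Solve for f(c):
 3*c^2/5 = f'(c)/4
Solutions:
 f(c) = C1 + 4*c^3/5


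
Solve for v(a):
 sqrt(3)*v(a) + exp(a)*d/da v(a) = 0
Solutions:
 v(a) = C1*exp(sqrt(3)*exp(-a))


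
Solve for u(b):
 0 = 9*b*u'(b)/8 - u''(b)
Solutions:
 u(b) = C1 + C2*erfi(3*b/4)


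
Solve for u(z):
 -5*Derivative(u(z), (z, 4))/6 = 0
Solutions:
 u(z) = C1 + C2*z + C3*z^2 + C4*z^3


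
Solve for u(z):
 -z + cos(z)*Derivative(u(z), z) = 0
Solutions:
 u(z) = C1 + Integral(z/cos(z), z)


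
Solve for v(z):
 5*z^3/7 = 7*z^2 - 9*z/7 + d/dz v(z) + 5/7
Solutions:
 v(z) = C1 + 5*z^4/28 - 7*z^3/3 + 9*z^2/14 - 5*z/7


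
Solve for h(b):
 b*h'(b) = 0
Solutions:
 h(b) = C1


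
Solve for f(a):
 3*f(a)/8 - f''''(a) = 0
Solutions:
 f(a) = C1*exp(-6^(1/4)*a/2) + C2*exp(6^(1/4)*a/2) + C3*sin(6^(1/4)*a/2) + C4*cos(6^(1/4)*a/2)


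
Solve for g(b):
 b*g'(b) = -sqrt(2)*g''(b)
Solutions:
 g(b) = C1 + C2*erf(2^(1/4)*b/2)


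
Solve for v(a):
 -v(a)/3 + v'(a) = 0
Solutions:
 v(a) = C1*exp(a/3)


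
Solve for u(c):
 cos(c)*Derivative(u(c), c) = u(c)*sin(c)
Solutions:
 u(c) = C1/cos(c)


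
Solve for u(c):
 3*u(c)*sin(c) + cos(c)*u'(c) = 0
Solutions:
 u(c) = C1*cos(c)^3


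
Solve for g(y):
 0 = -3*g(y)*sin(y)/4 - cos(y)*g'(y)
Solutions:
 g(y) = C1*cos(y)^(3/4)


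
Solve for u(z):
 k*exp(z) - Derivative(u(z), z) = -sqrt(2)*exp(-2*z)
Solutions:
 u(z) = C1 + k*exp(z) - sqrt(2)*exp(-2*z)/2


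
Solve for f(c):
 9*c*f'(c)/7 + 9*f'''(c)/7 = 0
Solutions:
 f(c) = C1 + Integral(C2*airyai(-c) + C3*airybi(-c), c)


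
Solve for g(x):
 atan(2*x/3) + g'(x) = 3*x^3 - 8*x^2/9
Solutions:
 g(x) = C1 + 3*x^4/4 - 8*x^3/27 - x*atan(2*x/3) + 3*log(4*x^2 + 9)/4


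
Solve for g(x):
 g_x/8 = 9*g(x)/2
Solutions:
 g(x) = C1*exp(36*x)


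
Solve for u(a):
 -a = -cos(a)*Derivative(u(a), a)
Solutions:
 u(a) = C1 + Integral(a/cos(a), a)


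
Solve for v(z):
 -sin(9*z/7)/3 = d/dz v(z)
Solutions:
 v(z) = C1 + 7*cos(9*z/7)/27


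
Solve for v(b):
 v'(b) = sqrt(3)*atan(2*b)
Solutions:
 v(b) = C1 + sqrt(3)*(b*atan(2*b) - log(4*b^2 + 1)/4)


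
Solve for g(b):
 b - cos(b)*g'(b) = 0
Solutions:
 g(b) = C1 + Integral(b/cos(b), b)


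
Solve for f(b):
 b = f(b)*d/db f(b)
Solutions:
 f(b) = -sqrt(C1 + b^2)
 f(b) = sqrt(C1 + b^2)


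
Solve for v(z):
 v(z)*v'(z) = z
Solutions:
 v(z) = -sqrt(C1 + z^2)
 v(z) = sqrt(C1 + z^2)
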